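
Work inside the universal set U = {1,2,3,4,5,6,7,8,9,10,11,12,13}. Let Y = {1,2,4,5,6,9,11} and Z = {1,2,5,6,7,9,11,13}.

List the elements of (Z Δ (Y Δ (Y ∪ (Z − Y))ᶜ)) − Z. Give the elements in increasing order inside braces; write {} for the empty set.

{3,4,8,10,12}

Z − Y = {7,13}
Y ∪ (Z − Y) = {1,2,4,5,6,7,9,11,13}
(Y ∪ (Z − Y))ᶜ = {3,8,10,12}
Y Δ (Y ∪ (Z − Y))ᶜ = {1,2,3,4,5,6,8,9,10,11,12}
Z Δ (Y Δ (Y ∪ (Z − Y))ᶜ) = {3,4,7,8,10,12,13}
(Z Δ (Y Δ (Y ∪ (Z − Y))ᶜ)) − Z = {3,4,8,10,12}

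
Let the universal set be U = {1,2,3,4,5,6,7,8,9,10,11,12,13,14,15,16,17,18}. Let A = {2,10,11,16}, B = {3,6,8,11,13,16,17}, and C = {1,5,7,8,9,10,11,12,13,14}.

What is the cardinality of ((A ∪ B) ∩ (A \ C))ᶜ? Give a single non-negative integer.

16

A ∪ B = {2,3,6,8,10,11,13,16,17}
A \ C = {2,16}
(A ∪ B) ∩ (A \ C) = {2,16}
((A ∪ B) ∩ (A \ C))ᶜ = {1,3,4,5,6,7,8,9,10,11,12,13,14,15,17,18}
|((A ∪ B) ∩ (A \ C))ᶜ| = 16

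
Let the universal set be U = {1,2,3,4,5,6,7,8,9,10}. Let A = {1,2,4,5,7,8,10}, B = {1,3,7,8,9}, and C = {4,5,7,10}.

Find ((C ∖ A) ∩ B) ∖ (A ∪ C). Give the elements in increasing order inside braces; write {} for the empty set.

C ∖ A = {}
(C ∖ A) ∩ B = {}
A ∪ C = {1,2,4,5,7,8,10}
((C ∖ A) ∩ B) ∖ (A ∪ C) = {}

{}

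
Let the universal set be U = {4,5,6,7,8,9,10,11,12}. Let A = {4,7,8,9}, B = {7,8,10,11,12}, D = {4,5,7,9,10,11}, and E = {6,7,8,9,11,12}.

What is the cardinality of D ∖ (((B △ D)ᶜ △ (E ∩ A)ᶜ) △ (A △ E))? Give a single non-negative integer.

B △ D = {4,5,8,9,12}
(B △ D)ᶜ = {6,7,10,11}
E ∩ A = {7,8,9}
(E ∩ A)ᶜ = {4,5,6,10,11,12}
(B △ D)ᶜ △ (E ∩ A)ᶜ = {4,5,7,12}
A △ E = {4,6,11,12}
((B △ D)ᶜ △ (E ∩ A)ᶜ) △ (A △ E) = {5,6,7,11}
D ∖ (((B △ D)ᶜ △ (E ∩ A)ᶜ) △ (A △ E)) = {4,9,10}
|D ∖ (((B △ D)ᶜ △ (E ∩ A)ᶜ) △ (A △ E))| = 3

3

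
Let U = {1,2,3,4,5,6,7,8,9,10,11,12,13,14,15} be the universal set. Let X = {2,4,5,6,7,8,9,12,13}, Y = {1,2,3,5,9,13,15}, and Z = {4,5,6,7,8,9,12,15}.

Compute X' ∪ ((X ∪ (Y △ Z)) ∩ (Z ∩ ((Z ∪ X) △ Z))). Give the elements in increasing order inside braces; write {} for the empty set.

{1,3,10,11,14,15}

X' = {1,3,10,11,14,15}
Y △ Z = {1,2,3,4,6,7,8,12,13}
X ∪ (Y △ Z) = {1,2,3,4,5,6,7,8,9,12,13}
Z ∪ X = {2,4,5,6,7,8,9,12,13,15}
(Z ∪ X) △ Z = {2,13}
Z ∩ ((Z ∪ X) △ Z) = {}
(X ∪ (Y △ Z)) ∩ (Z ∩ ((Z ∪ X) △ Z)) = {}
X' ∪ ((X ∪ (Y △ Z)) ∩ (Z ∩ ((Z ∪ X) △ Z))) = {1,3,10,11,14,15}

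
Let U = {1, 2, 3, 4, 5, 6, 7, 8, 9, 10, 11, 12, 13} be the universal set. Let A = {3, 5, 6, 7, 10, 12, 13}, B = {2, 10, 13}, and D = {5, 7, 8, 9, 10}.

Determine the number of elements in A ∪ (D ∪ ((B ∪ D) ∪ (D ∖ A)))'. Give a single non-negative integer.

10

B ∪ D = {2, 5, 7, 8, 9, 10, 13}
D ∖ A = {8, 9}
(B ∪ D) ∪ (D ∖ A) = {2, 5, 7, 8, 9, 10, 13}
D ∪ ((B ∪ D) ∪ (D ∖ A)) = {2, 5, 7, 8, 9, 10, 13}
(D ∪ ((B ∪ D) ∪ (D ∖ A)))' = {1, 3, 4, 6, 11, 12}
A ∪ (D ∪ ((B ∪ D) ∪ (D ∖ A)))' = {1, 3, 4, 5, 6, 7, 10, 11, 12, 13}
|A ∪ (D ∪ ((B ∪ D) ∪ (D ∖ A)))'| = 10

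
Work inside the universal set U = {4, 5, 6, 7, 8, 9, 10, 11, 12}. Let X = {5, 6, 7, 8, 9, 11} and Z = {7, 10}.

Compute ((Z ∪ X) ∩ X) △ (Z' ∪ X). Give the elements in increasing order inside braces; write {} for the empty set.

Z ∪ X = {5, 6, 7, 8, 9, 10, 11}
(Z ∪ X) ∩ X = {5, 6, 7, 8, 9, 11}
Z' = {4, 5, 6, 8, 9, 11, 12}
Z' ∪ X = {4, 5, 6, 7, 8, 9, 11, 12}
((Z ∪ X) ∩ X) △ (Z' ∪ X) = {4, 12}

{4, 12}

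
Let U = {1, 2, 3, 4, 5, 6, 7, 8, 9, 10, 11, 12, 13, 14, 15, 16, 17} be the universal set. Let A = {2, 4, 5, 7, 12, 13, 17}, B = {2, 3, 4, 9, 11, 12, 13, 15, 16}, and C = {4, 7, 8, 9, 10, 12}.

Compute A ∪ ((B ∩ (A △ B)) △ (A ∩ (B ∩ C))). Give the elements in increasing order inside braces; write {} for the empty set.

{2, 3, 4, 5, 7, 9, 11, 12, 13, 15, 16, 17}

A △ B = {3, 5, 7, 9, 11, 15, 16, 17}
B ∩ (A △ B) = {3, 9, 11, 15, 16}
B ∩ C = {4, 9, 12}
A ∩ (B ∩ C) = {4, 12}
(B ∩ (A △ B)) △ (A ∩ (B ∩ C)) = {3, 4, 9, 11, 12, 15, 16}
A ∪ ((B ∩ (A △ B)) △ (A ∩ (B ∩ C))) = {2, 3, 4, 5, 7, 9, 11, 12, 13, 15, 16, 17}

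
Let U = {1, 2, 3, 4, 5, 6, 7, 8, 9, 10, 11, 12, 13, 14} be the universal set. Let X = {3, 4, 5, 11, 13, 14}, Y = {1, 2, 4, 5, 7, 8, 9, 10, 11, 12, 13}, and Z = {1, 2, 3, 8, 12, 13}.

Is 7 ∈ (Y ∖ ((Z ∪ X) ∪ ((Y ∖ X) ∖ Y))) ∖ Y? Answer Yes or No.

7 ∉ Z and 7 ∉ X, so 7 ∉ Z ∪ X
7 ∈ Y and 7 ∉ X, so 7 ∈ Y ∖ X
7 ∈ (Y ∖ X) and 7 ∈ Y, so 7 ∉ (Y ∖ X) ∖ Y
7 ∉ (Z ∪ X) and 7 ∉ ((Y ∖ X) ∖ Y), so 7 ∉ (Z ∪ X) ∪ ((Y ∖ X) ∖ Y)
7 ∈ Y and 7 ∉ ((Z ∪ X) ∪ ((Y ∖ X) ∖ Y)), so 7 ∈ Y ∖ ((Z ∪ X) ∪ ((Y ∖ X) ∖ Y))
7 ∈ (Y ∖ ((Z ∪ X) ∪ ((Y ∖ X) ∖ Y))) and 7 ∈ Y, so 7 ∉ (Y ∖ ((Z ∪ X) ∪ ((Y ∖ X) ∖ Y))) ∖ Y

No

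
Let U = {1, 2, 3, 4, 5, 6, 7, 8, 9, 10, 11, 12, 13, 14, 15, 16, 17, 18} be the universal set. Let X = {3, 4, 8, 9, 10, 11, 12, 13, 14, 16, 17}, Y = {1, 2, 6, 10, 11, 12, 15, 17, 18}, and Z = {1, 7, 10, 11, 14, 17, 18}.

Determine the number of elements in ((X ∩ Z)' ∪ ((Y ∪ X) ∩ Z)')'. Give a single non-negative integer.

4

X ∩ Z = {10, 11, 14, 17}
(X ∩ Z)' = {1, 2, 3, 4, 5, 6, 7, 8, 9, 12, 13, 15, 16, 18}
Y ∪ X = {1, 2, 3, 4, 6, 8, 9, 10, 11, 12, 13, 14, 15, 16, 17, 18}
(Y ∪ X) ∩ Z = {1, 10, 11, 14, 17, 18}
((Y ∪ X) ∩ Z)' = {2, 3, 4, 5, 6, 7, 8, 9, 12, 13, 15, 16}
(X ∩ Z)' ∪ ((Y ∪ X) ∩ Z)' = {1, 2, 3, 4, 5, 6, 7, 8, 9, 12, 13, 15, 16, 18}
((X ∩ Z)' ∪ ((Y ∪ X) ∩ Z)')' = {10, 11, 14, 17}
|((X ∩ Z)' ∪ ((Y ∪ X) ∩ Z)')'| = 4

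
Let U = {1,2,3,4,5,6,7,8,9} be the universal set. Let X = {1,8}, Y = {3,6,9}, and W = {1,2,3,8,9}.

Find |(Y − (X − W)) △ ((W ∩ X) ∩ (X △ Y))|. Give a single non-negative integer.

5

X − W = {}
Y − (X − W) = {3,6,9}
W ∩ X = {1,8}
X △ Y = {1,3,6,8,9}
(W ∩ X) ∩ (X △ Y) = {1,8}
(Y − (X − W)) △ ((W ∩ X) ∩ (X △ Y)) = {1,3,6,8,9}
|(Y − (X − W)) △ ((W ∩ X) ∩ (X △ Y))| = 5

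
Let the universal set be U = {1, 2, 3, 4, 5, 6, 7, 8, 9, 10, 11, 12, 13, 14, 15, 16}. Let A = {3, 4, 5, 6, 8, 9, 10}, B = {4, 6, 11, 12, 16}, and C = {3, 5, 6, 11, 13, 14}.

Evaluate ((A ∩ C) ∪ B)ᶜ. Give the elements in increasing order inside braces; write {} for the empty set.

A ∩ C = {3, 5, 6}
(A ∩ C) ∪ B = {3, 4, 5, 6, 11, 12, 16}
((A ∩ C) ∪ B)ᶜ = {1, 2, 7, 8, 9, 10, 13, 14, 15}

{1, 2, 7, 8, 9, 10, 13, 14, 15}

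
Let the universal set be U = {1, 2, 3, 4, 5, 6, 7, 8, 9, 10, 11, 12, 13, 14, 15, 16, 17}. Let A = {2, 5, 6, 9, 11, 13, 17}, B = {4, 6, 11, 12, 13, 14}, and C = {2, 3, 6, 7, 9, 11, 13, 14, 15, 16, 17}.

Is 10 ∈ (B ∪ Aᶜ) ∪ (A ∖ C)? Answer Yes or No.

Yes

10 ∉ A, so 10 ∈ Aᶜ
10 ∉ B and 10 ∈ Aᶜ, so 10 ∈ B ∪ Aᶜ
10 ∉ A and 10 ∉ C, so 10 ∉ A ∖ C
10 ∈ (B ∪ Aᶜ) and 10 ∉ (A ∖ C), so 10 ∈ (B ∪ Aᶜ) ∪ (A ∖ C)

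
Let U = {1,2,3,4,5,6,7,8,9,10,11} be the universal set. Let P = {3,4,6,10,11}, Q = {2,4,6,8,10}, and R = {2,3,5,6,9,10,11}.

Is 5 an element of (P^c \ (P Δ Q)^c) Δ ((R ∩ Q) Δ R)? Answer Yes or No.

5 ∉ P, so 5 ∈ P^c
5 ∉ P and 5 ∉ Q, so 5 ∉ P Δ Q
5 ∈ (P Δ Q)^c since 5 ∉ (P Δ Q)
5 ∈ P^c and 5 ∈ (P Δ Q)^c, so 5 ∉ P^c \ (P Δ Q)^c
5 ∈ R and 5 ∉ Q, so 5 ∉ R ∩ Q
5 ∉ (R ∩ Q) and 5 ∈ R, so 5 ∈ (R ∩ Q) Δ R
5 ∉ (P^c \ (P Δ Q)^c) and 5 ∈ ((R ∩ Q) Δ R), so 5 ∈ (P^c \ (P Δ Q)^c) Δ ((R ∩ Q) Δ R)

Yes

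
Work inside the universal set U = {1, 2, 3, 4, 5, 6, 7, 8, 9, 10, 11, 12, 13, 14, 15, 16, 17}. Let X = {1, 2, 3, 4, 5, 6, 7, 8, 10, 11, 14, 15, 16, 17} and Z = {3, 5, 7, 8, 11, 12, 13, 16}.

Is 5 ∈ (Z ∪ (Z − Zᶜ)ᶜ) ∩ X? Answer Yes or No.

5 ∈ Z, so 5 ∉ Zᶜ
5 ∈ Z and 5 ∉ Zᶜ, so 5 ∈ Z − Zᶜ
5 ∉ (Z − Zᶜ)ᶜ since 5 ∈ (Z − Zᶜ)
5 ∈ Z and 5 ∉ (Z − Zᶜ)ᶜ, so 5 ∈ Z ∪ (Z − Zᶜ)ᶜ
5 ∈ (Z ∪ (Z − Zᶜ)ᶜ) and 5 ∈ X, so 5 ∈ (Z ∪ (Z − Zᶜ)ᶜ) ∩ X

Yes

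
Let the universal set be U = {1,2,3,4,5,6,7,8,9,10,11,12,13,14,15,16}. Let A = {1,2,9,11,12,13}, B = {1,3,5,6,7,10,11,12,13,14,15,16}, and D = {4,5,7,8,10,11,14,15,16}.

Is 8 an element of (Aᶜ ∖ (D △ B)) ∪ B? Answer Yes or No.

8 ∉ A, so 8 ∈ Aᶜ
8 ∈ D and 8 ∉ B, so 8 ∈ D △ B
8 ∈ Aᶜ and 8 ∈ (D △ B), so 8 ∉ Aᶜ ∖ (D △ B)
8 ∉ (Aᶜ ∖ (D △ B)) and 8 ∉ B, so 8 ∉ (Aᶜ ∖ (D △ B)) ∪ B

No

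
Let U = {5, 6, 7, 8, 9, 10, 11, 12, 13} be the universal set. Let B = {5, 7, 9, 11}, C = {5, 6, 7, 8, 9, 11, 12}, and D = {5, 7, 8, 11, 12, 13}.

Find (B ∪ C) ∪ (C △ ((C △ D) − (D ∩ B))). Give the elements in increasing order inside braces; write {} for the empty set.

{5, 6, 7, 8, 9, 11, 12, 13}

B ∪ C = {5, 6, 7, 8, 9, 11, 12}
C △ D = {6, 9, 13}
D ∩ B = {5, 7, 11}
(C △ D) − (D ∩ B) = {6, 9, 13}
C △ ((C △ D) − (D ∩ B)) = {5, 7, 8, 11, 12, 13}
(B ∪ C) ∪ (C △ ((C △ D) − (D ∩ B))) = {5, 6, 7, 8, 9, 11, 12, 13}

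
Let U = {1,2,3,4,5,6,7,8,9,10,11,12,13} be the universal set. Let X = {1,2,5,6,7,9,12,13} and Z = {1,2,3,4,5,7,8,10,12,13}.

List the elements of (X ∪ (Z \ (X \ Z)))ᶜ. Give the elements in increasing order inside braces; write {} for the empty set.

X \ Z = {6,9}
Z \ (X \ Z) = {1,2,3,4,5,7,8,10,12,13}
X ∪ (Z \ (X \ Z)) = {1,2,3,4,5,6,7,8,9,10,12,13}
(X ∪ (Z \ (X \ Z)))ᶜ = {11}

{11}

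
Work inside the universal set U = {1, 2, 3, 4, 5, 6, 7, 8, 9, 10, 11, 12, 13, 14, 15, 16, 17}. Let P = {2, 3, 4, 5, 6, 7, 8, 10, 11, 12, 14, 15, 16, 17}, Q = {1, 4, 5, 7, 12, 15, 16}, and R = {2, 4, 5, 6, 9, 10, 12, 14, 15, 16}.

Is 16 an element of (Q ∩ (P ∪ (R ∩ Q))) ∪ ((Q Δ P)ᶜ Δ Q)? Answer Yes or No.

16 ∈ R and 16 ∈ Q, so 16 ∈ R ∩ Q
16 ∈ P and 16 ∈ (R ∩ Q), so 16 ∈ P ∪ (R ∩ Q)
16 ∈ Q and 16 ∈ (P ∪ (R ∩ Q)), so 16 ∈ Q ∩ (P ∪ (R ∩ Q))
16 ∈ Q and 16 ∈ P, so 16 ∉ Q Δ P
16 ∈ (Q Δ P)ᶜ since 16 ∉ (Q Δ P)
16 ∈ (Q Δ P)ᶜ and 16 ∈ Q, so 16 ∉ (Q Δ P)ᶜ Δ Q
16 ∈ (Q ∩ (P ∪ (R ∩ Q))) and 16 ∉ ((Q Δ P)ᶜ Δ Q), so 16 ∈ (Q ∩ (P ∪ (R ∩ Q))) ∪ ((Q Δ P)ᶜ Δ Q)

Yes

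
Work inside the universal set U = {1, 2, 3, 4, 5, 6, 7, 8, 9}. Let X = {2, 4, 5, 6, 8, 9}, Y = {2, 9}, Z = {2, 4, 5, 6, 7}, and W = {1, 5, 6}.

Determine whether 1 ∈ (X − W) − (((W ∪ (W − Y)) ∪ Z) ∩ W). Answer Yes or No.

No

1 ∉ X and 1 ∈ W, so 1 ∉ X − W
1 ∈ W and 1 ∉ Y, so 1 ∈ W − Y
1 ∈ W and 1 ∈ (W − Y), so 1 ∈ W ∪ (W − Y)
1 ∈ (W ∪ (W − Y)) and 1 ∉ Z, so 1 ∈ (W ∪ (W − Y)) ∪ Z
1 ∈ ((W ∪ (W − Y)) ∪ Z) and 1 ∈ W, so 1 ∈ ((W ∪ (W − Y)) ∪ Z) ∩ W
1 ∉ (X − W) and 1 ∈ (((W ∪ (W − Y)) ∪ Z) ∩ W), so 1 ∉ (X − W) − (((W ∪ (W − Y)) ∪ Z) ∩ W)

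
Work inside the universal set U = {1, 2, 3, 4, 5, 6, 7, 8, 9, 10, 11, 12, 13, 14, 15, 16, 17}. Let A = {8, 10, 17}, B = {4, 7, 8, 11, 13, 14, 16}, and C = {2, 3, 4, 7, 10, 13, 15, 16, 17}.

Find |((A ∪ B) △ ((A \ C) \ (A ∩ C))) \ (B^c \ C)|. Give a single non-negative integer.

A ∪ B = {4, 7, 8, 10, 11, 13, 14, 16, 17}
A \ C = {8}
A ∩ C = {10, 17}
(A \ C) \ (A ∩ C) = {8}
(A ∪ B) △ ((A \ C) \ (A ∩ C)) = {4, 7, 10, 11, 13, 14, 16, 17}
B^c = {1, 2, 3, 5, 6, 9, 10, 12, 15, 17}
B^c \ C = {1, 5, 6, 9, 12}
((A ∪ B) △ ((A \ C) \ (A ∩ C))) \ (B^c \ C) = {4, 7, 10, 11, 13, 14, 16, 17}
|((A ∪ B) △ ((A \ C) \ (A ∩ C))) \ (B^c \ C)| = 8

8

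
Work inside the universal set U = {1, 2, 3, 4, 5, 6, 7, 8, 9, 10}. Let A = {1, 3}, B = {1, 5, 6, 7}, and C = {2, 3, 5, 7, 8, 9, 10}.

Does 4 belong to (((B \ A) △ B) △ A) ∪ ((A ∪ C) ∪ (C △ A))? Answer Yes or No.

4 ∉ B and 4 ∉ A, so 4 ∉ B \ A
4 ∉ (B \ A) and 4 ∉ B, so 4 ∉ (B \ A) △ B
4 ∉ ((B \ A) △ B) and 4 ∉ A, so 4 ∉ ((B \ A) △ B) △ A
4 ∉ A and 4 ∉ C, so 4 ∉ A ∪ C
4 ∉ C and 4 ∉ A, so 4 ∉ C △ A
4 ∉ (A ∪ C) and 4 ∉ (C △ A), so 4 ∉ (A ∪ C) ∪ (C △ A)
4 ∉ (((B \ A) △ B) △ A) and 4 ∉ ((A ∪ C) ∪ (C △ A)), so 4 ∉ (((B \ A) △ B) △ A) ∪ ((A ∪ C) ∪ (C △ A))

No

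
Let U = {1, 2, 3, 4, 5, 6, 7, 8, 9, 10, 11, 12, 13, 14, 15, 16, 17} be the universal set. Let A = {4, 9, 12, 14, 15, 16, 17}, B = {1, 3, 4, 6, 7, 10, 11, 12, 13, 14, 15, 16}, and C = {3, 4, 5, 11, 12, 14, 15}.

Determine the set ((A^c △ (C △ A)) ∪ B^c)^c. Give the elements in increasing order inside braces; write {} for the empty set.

A^c = {1, 2, 3, 5, 6, 7, 8, 10, 11, 13}
C △ A = {3, 5, 9, 11, 16, 17}
A^c △ (C △ A) = {1, 2, 6, 7, 8, 9, 10, 13, 16, 17}
B^c = {2, 5, 8, 9, 17}
(A^c △ (C △ A)) ∪ B^c = {1, 2, 5, 6, 7, 8, 9, 10, 13, 16, 17}
((A^c △ (C △ A)) ∪ B^c)^c = {3, 4, 11, 12, 14, 15}

{3, 4, 11, 12, 14, 15}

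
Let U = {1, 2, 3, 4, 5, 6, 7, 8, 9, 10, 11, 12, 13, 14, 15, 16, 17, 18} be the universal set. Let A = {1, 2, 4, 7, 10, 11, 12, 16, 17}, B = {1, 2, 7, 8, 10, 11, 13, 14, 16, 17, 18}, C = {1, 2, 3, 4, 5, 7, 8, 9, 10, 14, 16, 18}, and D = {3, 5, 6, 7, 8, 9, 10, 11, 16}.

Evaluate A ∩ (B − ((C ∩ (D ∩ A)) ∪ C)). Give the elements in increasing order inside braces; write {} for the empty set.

{11, 17}

D ∩ A = {7, 10, 11, 16}
C ∩ (D ∩ A) = {7, 10, 16}
(C ∩ (D ∩ A)) ∪ C = {1, 2, 3, 4, 5, 7, 8, 9, 10, 14, 16, 18}
B − ((C ∩ (D ∩ A)) ∪ C) = {11, 13, 17}
A ∩ (B − ((C ∩ (D ∩ A)) ∪ C)) = {11, 17}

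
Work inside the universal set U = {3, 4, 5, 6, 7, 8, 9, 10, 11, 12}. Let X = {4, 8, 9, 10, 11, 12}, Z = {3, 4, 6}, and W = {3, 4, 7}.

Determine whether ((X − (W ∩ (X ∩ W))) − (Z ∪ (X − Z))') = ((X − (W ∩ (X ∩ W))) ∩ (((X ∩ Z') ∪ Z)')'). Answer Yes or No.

Yes

X ∩ W = {4}
W ∩ (X ∩ W) = {4}
X − (W ∩ (X ∩ W)) = {8, 9, 10, 11, 12}
X − Z = {8, 9, 10, 11, 12}
Z ∪ (X − Z) = {3, 4, 6, 8, 9, 10, 11, 12}
(Z ∪ (X − Z))' = {5, 7}
(X − (W ∩ (X ∩ W))) − (Z ∪ (X − Z))' = {8, 9, 10, 11, 12}
Z' = {5, 7, 8, 9, 10, 11, 12}
X ∩ Z' = {8, 9, 10, 11, 12}
(X ∩ Z') ∪ Z = {3, 4, 6, 8, 9, 10, 11, 12}
((X ∩ Z') ∪ Z)' = {5, 7}
(((X ∩ Z') ∪ Z)')' = {3, 4, 6, 8, 9, 10, 11, 12}
(X − (W ∩ (X ∩ W))) ∩ (((X ∩ Z') ∪ Z)')' = {8, 9, 10, 11, 12}
Both equal {8, 9, 10, 11, 12}, so (X − (W ∩ (X ∩ W))) − (Z ∪ (X − Z))' = (X − (W ∩ (X ∩ W))) ∩ (((X ∩ Z') ∪ Z)')'.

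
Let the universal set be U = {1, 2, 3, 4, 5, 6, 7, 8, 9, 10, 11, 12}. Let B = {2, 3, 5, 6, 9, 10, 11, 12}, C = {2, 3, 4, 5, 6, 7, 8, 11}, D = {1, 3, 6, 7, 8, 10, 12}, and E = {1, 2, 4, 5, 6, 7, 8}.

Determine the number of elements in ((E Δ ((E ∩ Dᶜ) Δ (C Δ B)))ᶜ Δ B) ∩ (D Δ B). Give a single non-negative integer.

Dᶜ = {2, 4, 5, 9, 11}
E ∩ Dᶜ = {2, 4, 5}
C Δ B = {4, 7, 8, 9, 10, 12}
(E ∩ Dᶜ) Δ (C Δ B) = {2, 5, 7, 8, 9, 10, 12}
E Δ ((E ∩ Dᶜ) Δ (C Δ B)) = {1, 4, 6, 9, 10, 12}
(E Δ ((E ∩ Dᶜ) Δ (C Δ B)))ᶜ = {2, 3, 5, 7, 8, 11}
(E Δ ((E ∩ Dᶜ) Δ (C Δ B)))ᶜ Δ B = {6, 7, 8, 9, 10, 12}
D Δ B = {1, 2, 5, 7, 8, 9, 11}
((E Δ ((E ∩ Dᶜ) Δ (C Δ B)))ᶜ Δ B) ∩ (D Δ B) = {7, 8, 9}
|((E Δ ((E ∩ Dᶜ) Δ (C Δ B)))ᶜ Δ B) ∩ (D Δ B)| = 3

3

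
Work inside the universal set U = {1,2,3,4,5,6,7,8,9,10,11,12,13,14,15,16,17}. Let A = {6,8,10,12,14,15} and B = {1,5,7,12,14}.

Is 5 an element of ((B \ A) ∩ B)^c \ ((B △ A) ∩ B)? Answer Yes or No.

5 ∈ B and 5 ∉ A, so 5 ∈ B \ A
5 ∈ (B \ A) and 5 ∈ B, so 5 ∈ (B \ A) ∩ B
5 ∉ ((B \ A) ∩ B)^c since 5 ∈ ((B \ A) ∩ B)
5 ∈ B and 5 ∉ A, so 5 ∈ B △ A
5 ∈ (B △ A) and 5 ∈ B, so 5 ∈ (B △ A) ∩ B
5 ∉ ((B \ A) ∩ B)^c and 5 ∈ ((B △ A) ∩ B), so 5 ∉ ((B \ A) ∩ B)^c \ ((B △ A) ∩ B)

No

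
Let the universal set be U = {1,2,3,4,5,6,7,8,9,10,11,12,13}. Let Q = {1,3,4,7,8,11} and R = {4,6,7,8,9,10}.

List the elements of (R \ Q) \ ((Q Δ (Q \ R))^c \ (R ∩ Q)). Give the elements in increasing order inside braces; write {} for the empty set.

R \ Q = {6,9,10}
Q \ R = {1,3,11}
Q Δ (Q \ R) = {4,7,8}
(Q Δ (Q \ R))^c = {1,2,3,5,6,9,10,11,12,13}
R ∩ Q = {4,7,8}
(Q Δ (Q \ R))^c \ (R ∩ Q) = {1,2,3,5,6,9,10,11,12,13}
(R \ Q) \ ((Q Δ (Q \ R))^c \ (R ∩ Q)) = {}

{}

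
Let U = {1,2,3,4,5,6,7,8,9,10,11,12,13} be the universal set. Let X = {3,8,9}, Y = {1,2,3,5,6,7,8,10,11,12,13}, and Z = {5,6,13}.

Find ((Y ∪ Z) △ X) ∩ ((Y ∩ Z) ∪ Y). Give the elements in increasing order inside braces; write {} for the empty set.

Y ∪ Z = {1,2,3,5,6,7,8,10,11,12,13}
(Y ∪ Z) △ X = {1,2,5,6,7,9,10,11,12,13}
Y ∩ Z = {5,6,13}
(Y ∩ Z) ∪ Y = {1,2,3,5,6,7,8,10,11,12,13}
((Y ∪ Z) △ X) ∩ ((Y ∩ Z) ∪ Y) = {1,2,5,6,7,10,11,12,13}

{1,2,5,6,7,10,11,12,13}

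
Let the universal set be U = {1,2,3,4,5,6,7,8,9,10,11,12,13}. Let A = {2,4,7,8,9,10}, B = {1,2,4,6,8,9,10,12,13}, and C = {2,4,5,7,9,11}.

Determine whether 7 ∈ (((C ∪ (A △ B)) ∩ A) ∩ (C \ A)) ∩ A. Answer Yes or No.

7 ∈ A and 7 ∉ B, so 7 ∈ A △ B
7 ∈ C and 7 ∈ (A △ B), so 7 ∈ C ∪ (A △ B)
7 ∈ (C ∪ (A △ B)) and 7 ∈ A, so 7 ∈ (C ∪ (A △ B)) ∩ A
7 ∈ C and 7 ∈ A, so 7 ∉ C \ A
7 ∈ ((C ∪ (A △ B)) ∩ A) and 7 ∉ (C \ A), so 7 ∉ ((C ∪ (A △ B)) ∩ A) ∩ (C \ A)
7 ∉ (((C ∪ (A △ B)) ∩ A) ∩ (C \ A)) and 7 ∈ A, so 7 ∉ (((C ∪ (A △ B)) ∩ A) ∩ (C \ A)) ∩ A

No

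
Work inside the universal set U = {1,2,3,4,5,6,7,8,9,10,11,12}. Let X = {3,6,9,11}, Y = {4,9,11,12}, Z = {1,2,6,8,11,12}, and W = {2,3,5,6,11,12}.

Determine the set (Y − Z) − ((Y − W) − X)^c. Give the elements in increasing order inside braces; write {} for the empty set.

{4}

Y − Z = {4,9}
Y − W = {4,9}
(Y − W) − X = {4}
((Y − W) − X)^c = {1,2,3,5,6,7,8,9,10,11,12}
(Y − Z) − ((Y − W) − X)^c = {4}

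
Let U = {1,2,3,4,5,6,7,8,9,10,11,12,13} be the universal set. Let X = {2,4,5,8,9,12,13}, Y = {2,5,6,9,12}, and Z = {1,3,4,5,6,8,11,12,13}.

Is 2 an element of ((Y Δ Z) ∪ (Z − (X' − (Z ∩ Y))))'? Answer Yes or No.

No

2 ∈ Y and 2 ∉ Z, so 2 ∈ Y Δ Z
2 ∈ X, so 2 ∉ X'
2 ∉ Z and 2 ∈ Y, so 2 ∉ Z ∩ Y
2 ∉ X' and 2 ∉ (Z ∩ Y), so 2 ∉ X' − (Z ∩ Y)
2 ∉ Z and 2 ∉ (X' − (Z ∩ Y)), so 2 ∉ Z − (X' − (Z ∩ Y))
2 ∈ (Y Δ Z) and 2 ∉ (Z − (X' − (Z ∩ Y))), so 2 ∈ (Y Δ Z) ∪ (Z − (X' − (Z ∩ Y)))
2 ∉ ((Y Δ Z) ∪ (Z − (X' − (Z ∩ Y))))' since 2 ∈ ((Y Δ Z) ∪ (Z − (X' − (Z ∩ Y))))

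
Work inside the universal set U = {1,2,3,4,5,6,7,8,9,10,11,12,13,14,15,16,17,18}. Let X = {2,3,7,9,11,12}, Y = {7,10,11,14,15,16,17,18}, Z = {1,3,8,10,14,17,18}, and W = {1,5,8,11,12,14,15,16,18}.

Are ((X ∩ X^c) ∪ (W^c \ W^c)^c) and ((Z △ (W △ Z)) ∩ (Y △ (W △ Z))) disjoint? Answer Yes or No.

No

X^c = {1,4,5,6,8,10,13,14,15,16,17,18}
X ∩ X^c = {}
W^c = {2,3,4,6,7,9,10,13,17}
W^c \ W^c = {}
(W^c \ W^c)^c = {1,2,3,4,5,6,7,8,9,10,11,12,13,14,15,16,17,18}
(X ∩ X^c) ∪ (W^c \ W^c)^c = {1,2,3,4,5,6,7,8,9,10,11,12,13,14,15,16,17,18}
W △ Z = {3,5,10,11,12,15,16,17}
Z △ (W △ Z) = {1,5,8,11,12,14,15,16,18}
Y △ (W △ Z) = {3,5,7,12,14,18}
(Z △ (W △ Z)) ∩ (Y △ (W △ Z)) = {5,12,14,18}
5 lies in both, so they are not disjoint.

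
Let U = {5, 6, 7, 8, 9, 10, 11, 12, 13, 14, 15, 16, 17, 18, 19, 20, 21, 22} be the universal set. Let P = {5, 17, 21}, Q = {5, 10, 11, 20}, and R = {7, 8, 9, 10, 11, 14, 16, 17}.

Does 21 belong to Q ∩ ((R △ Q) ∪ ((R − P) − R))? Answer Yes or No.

21 ∉ R and 21 ∉ Q, so 21 ∉ R △ Q
21 ∉ R and 21 ∈ P, so 21 ∉ R − P
21 ∉ (R − P) and 21 ∉ R, so 21 ∉ (R − P) − R
21 ∉ (R △ Q) and 21 ∉ ((R − P) − R), so 21 ∉ (R △ Q) ∪ ((R − P) − R)
21 ∉ Q and 21 ∉ ((R △ Q) ∪ ((R − P) − R)), so 21 ∉ Q ∩ ((R △ Q) ∪ ((R − P) − R))

No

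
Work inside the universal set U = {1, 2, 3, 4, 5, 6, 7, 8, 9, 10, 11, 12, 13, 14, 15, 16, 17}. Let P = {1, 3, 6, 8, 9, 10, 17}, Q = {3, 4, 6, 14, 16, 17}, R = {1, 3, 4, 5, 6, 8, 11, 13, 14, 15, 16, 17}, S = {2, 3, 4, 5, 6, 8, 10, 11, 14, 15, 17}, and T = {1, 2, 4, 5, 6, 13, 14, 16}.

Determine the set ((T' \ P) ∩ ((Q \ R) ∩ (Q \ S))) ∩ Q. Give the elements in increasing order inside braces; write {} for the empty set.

T' = {3, 7, 8, 9, 10, 11, 12, 15, 17}
T' \ P = {7, 11, 12, 15}
Q \ R = {}
Q \ S = {16}
(Q \ R) ∩ (Q \ S) = {}
(T' \ P) ∩ ((Q \ R) ∩ (Q \ S)) = {}
((T' \ P) ∩ ((Q \ R) ∩ (Q \ S))) ∩ Q = {}

{}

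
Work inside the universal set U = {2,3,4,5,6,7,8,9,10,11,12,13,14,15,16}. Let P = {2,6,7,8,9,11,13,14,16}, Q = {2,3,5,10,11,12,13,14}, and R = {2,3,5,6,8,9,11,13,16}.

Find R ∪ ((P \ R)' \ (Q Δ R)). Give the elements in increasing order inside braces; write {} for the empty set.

P \ R = {7,14}
(P \ R)' = {2,3,4,5,6,8,9,10,11,12,13,15,16}
Q Δ R = {6,8,9,10,12,14,16}
(P \ R)' \ (Q Δ R) = {2,3,4,5,11,13,15}
R ∪ ((P \ R)' \ (Q Δ R)) = {2,3,4,5,6,8,9,11,13,15,16}

{2,3,4,5,6,8,9,11,13,15,16}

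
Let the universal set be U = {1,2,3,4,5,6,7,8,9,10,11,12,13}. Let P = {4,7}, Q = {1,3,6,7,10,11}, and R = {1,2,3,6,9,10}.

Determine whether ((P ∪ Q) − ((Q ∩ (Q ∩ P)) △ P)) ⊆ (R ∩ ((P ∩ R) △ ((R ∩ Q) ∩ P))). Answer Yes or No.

P ∪ Q = {1,3,4,6,7,10,11}
Q ∩ P = {7}
Q ∩ (Q ∩ P) = {7}
(Q ∩ (Q ∩ P)) △ P = {4}
(P ∪ Q) − ((Q ∩ (Q ∩ P)) △ P) = {1,3,6,7,10,11}
P ∩ R = {}
R ∩ Q = {1,3,6,10}
(R ∩ Q) ∩ P = {}
(P ∩ R) △ ((R ∩ Q) ∩ P) = {}
R ∩ ((P ∩ R) △ ((R ∩ Q) ∩ P)) = {}
1 ∈ (P ∪ Q) − ((Q ∩ (Q ∩ P)) △ P) but 1 ∉ R ∩ ((P ∩ R) △ ((R ∩ Q) ∩ P)), so the inclusion fails.

No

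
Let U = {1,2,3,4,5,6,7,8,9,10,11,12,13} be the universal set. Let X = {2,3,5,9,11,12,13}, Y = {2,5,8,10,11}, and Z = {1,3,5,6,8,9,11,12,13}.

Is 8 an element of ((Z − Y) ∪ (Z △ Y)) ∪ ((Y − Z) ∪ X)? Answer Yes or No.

No

8 ∈ Z and 8 ∈ Y, so 8 ∉ Z − Y
8 ∈ Z and 8 ∈ Y, so 8 ∉ Z △ Y
8 ∉ (Z − Y) and 8 ∉ (Z △ Y), so 8 ∉ (Z − Y) ∪ (Z △ Y)
8 ∈ Y and 8 ∈ Z, so 8 ∉ Y − Z
8 ∉ (Y − Z) and 8 ∉ X, so 8 ∉ (Y − Z) ∪ X
8 ∉ ((Z − Y) ∪ (Z △ Y)) and 8 ∉ ((Y − Z) ∪ X), so 8 ∉ ((Z − Y) ∪ (Z △ Y)) ∪ ((Y − Z) ∪ X)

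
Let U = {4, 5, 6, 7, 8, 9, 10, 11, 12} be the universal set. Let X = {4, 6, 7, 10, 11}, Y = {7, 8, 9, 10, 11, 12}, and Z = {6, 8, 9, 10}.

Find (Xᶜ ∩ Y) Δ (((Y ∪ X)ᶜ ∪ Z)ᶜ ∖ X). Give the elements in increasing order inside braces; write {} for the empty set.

{8, 9}

Xᶜ = {5, 8, 9, 12}
Xᶜ ∩ Y = {8, 9, 12}
Y ∪ X = {4, 6, 7, 8, 9, 10, 11, 12}
(Y ∪ X)ᶜ = {5}
(Y ∪ X)ᶜ ∪ Z = {5, 6, 8, 9, 10}
((Y ∪ X)ᶜ ∪ Z)ᶜ = {4, 7, 11, 12}
((Y ∪ X)ᶜ ∪ Z)ᶜ ∖ X = {12}
(Xᶜ ∩ Y) Δ (((Y ∪ X)ᶜ ∪ Z)ᶜ ∖ X) = {8, 9}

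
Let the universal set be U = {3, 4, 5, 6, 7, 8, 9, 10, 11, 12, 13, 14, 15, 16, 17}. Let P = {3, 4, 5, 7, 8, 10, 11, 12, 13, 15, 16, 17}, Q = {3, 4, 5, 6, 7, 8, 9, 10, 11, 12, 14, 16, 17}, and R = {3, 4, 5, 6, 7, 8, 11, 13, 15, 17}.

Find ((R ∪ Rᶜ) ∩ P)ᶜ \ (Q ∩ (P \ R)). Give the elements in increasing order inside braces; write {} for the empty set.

Rᶜ = {9, 10, 12, 14, 16}
R ∪ Rᶜ = {3, 4, 5, 6, 7, 8, 9, 10, 11, 12, 13, 14, 15, 16, 17}
(R ∪ Rᶜ) ∩ P = {3, 4, 5, 7, 8, 10, 11, 12, 13, 15, 16, 17}
((R ∪ Rᶜ) ∩ P)ᶜ = {6, 9, 14}
P \ R = {10, 12, 16}
Q ∩ (P \ R) = {10, 12, 16}
((R ∪ Rᶜ) ∩ P)ᶜ \ (Q ∩ (P \ R)) = {6, 9, 14}

{6, 9, 14}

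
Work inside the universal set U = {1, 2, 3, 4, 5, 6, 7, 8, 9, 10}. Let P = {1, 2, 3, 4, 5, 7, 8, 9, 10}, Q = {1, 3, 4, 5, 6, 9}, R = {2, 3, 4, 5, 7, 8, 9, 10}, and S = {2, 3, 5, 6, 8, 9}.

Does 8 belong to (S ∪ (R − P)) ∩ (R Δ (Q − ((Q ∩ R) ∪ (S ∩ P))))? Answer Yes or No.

Yes

8 ∈ R and 8 ∈ P, so 8 ∉ R − P
8 ∈ S and 8 ∉ (R − P), so 8 ∈ S ∪ (R − P)
8 ∉ Q and 8 ∈ R, so 8 ∉ Q ∩ R
8 ∈ S and 8 ∈ P, so 8 ∈ S ∩ P
8 ∉ (Q ∩ R) and 8 ∈ (S ∩ P), so 8 ∈ (Q ∩ R) ∪ (S ∩ P)
8 ∉ Q and 8 ∈ ((Q ∩ R) ∪ (S ∩ P)), so 8 ∉ Q − ((Q ∩ R) ∪ (S ∩ P))
8 ∈ R and 8 ∉ (Q − ((Q ∩ R) ∪ (S ∩ P))), so 8 ∈ R Δ (Q − ((Q ∩ R) ∪ (S ∩ P)))
8 ∈ (S ∪ (R − P)) and 8 ∈ (R Δ (Q − ((Q ∩ R) ∪ (S ∩ P)))), so 8 ∈ (S ∪ (R − P)) ∩ (R Δ (Q − ((Q ∩ R) ∪ (S ∩ P))))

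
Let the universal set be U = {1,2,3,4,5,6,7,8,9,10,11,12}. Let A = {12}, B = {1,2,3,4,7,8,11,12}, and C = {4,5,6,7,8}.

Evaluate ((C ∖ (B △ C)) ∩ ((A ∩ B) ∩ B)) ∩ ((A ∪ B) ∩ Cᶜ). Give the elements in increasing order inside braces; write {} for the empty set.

B △ C = {1,2,3,5,6,11,12}
C ∖ (B △ C) = {4,7,8}
A ∩ B = {12}
(A ∩ B) ∩ B = {12}
(C ∖ (B △ C)) ∩ ((A ∩ B) ∩ B) = {}
A ∪ B = {1,2,3,4,7,8,11,12}
Cᶜ = {1,2,3,9,10,11,12}
(A ∪ B) ∩ Cᶜ = {1,2,3,11,12}
((C ∖ (B △ C)) ∩ ((A ∩ B) ∩ B)) ∩ ((A ∪ B) ∩ Cᶜ) = {}

{}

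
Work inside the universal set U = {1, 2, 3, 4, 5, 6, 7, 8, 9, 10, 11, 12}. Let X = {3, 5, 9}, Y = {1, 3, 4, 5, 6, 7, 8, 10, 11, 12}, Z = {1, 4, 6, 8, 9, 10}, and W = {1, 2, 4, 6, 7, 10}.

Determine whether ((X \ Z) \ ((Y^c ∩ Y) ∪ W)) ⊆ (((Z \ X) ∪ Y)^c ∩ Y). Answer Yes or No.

No

X \ Z = {3, 5}
Y^c = {2, 9}
Y^c ∩ Y = {}
(Y^c ∩ Y) ∪ W = {1, 2, 4, 6, 7, 10}
(X \ Z) \ ((Y^c ∩ Y) ∪ W) = {3, 5}
Z \ X = {1, 4, 6, 8, 10}
(Z \ X) ∪ Y = {1, 3, 4, 5, 6, 7, 8, 10, 11, 12}
((Z \ X) ∪ Y)^c = {2, 9}
((Z \ X) ∪ Y)^c ∩ Y = {}
3 ∈ (X \ Z) \ ((Y^c ∩ Y) ∪ W) but 3 ∉ ((Z \ X) ∪ Y)^c ∩ Y, so the inclusion fails.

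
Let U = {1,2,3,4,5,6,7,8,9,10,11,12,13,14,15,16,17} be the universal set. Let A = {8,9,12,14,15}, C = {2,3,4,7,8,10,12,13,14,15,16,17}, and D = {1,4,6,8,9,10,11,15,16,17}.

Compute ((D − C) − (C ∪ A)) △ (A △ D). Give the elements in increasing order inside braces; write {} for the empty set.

D − C = {1,6,9,11}
C ∪ A = {2,3,4,7,8,9,10,12,13,14,15,16,17}
(D − C) − (C ∪ A) = {1,6,11}
A △ D = {1,4,6,10,11,12,14,16,17}
((D − C) − (C ∪ A)) △ (A △ D) = {4,10,12,14,16,17}

{4,10,12,14,16,17}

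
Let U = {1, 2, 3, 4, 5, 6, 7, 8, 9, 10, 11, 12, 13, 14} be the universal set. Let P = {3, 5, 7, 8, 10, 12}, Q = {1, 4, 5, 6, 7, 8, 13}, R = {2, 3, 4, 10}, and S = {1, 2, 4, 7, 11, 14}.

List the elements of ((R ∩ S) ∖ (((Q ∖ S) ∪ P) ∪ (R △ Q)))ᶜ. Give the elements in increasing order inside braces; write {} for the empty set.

R ∩ S = {2, 4}
Q ∖ S = {5, 6, 8, 13}
(Q ∖ S) ∪ P = {3, 5, 6, 7, 8, 10, 12, 13}
R △ Q = {1, 2, 3, 5, 6, 7, 8, 10, 13}
((Q ∖ S) ∪ P) ∪ (R △ Q) = {1, 2, 3, 5, 6, 7, 8, 10, 12, 13}
(R ∩ S) ∖ (((Q ∖ S) ∪ P) ∪ (R △ Q)) = {4}
((R ∩ S) ∖ (((Q ∖ S) ∪ P) ∪ (R △ Q)))ᶜ = {1, 2, 3, 5, 6, 7, 8, 9, 10, 11, 12, 13, 14}

{1, 2, 3, 5, 6, 7, 8, 9, 10, 11, 12, 13, 14}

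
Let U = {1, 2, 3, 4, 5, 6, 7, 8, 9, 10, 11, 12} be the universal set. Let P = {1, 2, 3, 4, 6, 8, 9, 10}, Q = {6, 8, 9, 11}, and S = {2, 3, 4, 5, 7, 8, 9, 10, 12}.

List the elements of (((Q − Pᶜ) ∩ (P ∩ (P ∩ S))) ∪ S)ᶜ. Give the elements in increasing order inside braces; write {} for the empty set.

Pᶜ = {5, 7, 11, 12}
Q − Pᶜ = {6, 8, 9}
P ∩ S = {2, 3, 4, 8, 9, 10}
P ∩ (P ∩ S) = {2, 3, 4, 8, 9, 10}
(Q − Pᶜ) ∩ (P ∩ (P ∩ S)) = {8, 9}
((Q − Pᶜ) ∩ (P ∩ (P ∩ S))) ∪ S = {2, 3, 4, 5, 7, 8, 9, 10, 12}
(((Q − Pᶜ) ∩ (P ∩ (P ∩ S))) ∪ S)ᶜ = {1, 6, 11}

{1, 6, 11}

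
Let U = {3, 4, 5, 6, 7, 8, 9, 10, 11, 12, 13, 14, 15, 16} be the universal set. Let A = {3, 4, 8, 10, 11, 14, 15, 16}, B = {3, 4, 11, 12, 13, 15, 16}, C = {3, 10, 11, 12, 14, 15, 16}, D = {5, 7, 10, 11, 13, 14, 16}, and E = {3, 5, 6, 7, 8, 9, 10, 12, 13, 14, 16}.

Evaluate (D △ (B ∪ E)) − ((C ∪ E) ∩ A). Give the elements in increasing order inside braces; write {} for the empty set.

B ∪ E = {3, 4, 5, 6, 7, 8, 9, 10, 11, 12, 13, 14, 15, 16}
D △ (B ∪ E) = {3, 4, 6, 8, 9, 12, 15}
C ∪ E = {3, 5, 6, 7, 8, 9, 10, 11, 12, 13, 14, 15, 16}
(C ∪ E) ∩ A = {3, 8, 10, 11, 14, 15, 16}
(D △ (B ∪ E)) − ((C ∪ E) ∩ A) = {4, 6, 9, 12}

{4, 6, 9, 12}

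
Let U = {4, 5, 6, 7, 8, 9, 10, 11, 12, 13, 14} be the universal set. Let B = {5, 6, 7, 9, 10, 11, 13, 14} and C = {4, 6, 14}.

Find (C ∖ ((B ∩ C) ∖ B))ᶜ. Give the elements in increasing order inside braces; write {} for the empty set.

B ∩ C = {6, 14}
(B ∩ C) ∖ B = {}
C ∖ ((B ∩ C) ∖ B) = {4, 6, 14}
(C ∖ ((B ∩ C) ∖ B))ᶜ = {5, 7, 8, 9, 10, 11, 12, 13}

{5, 7, 8, 9, 10, 11, 12, 13}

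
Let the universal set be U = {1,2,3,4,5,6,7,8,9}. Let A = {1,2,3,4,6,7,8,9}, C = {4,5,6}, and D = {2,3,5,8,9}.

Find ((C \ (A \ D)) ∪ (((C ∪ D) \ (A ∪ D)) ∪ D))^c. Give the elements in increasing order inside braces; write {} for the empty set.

A \ D = {1,4,6,7}
C \ (A \ D) = {5}
C ∪ D = {2,3,4,5,6,8,9}
A ∪ D = {1,2,3,4,5,6,7,8,9}
(C ∪ D) \ (A ∪ D) = {}
((C ∪ D) \ (A ∪ D)) ∪ D = {2,3,5,8,9}
(C \ (A \ D)) ∪ (((C ∪ D) \ (A ∪ D)) ∪ D) = {2,3,5,8,9}
((C \ (A \ D)) ∪ (((C ∪ D) \ (A ∪ D)) ∪ D))^c = {1,4,6,7}

{1,4,6,7}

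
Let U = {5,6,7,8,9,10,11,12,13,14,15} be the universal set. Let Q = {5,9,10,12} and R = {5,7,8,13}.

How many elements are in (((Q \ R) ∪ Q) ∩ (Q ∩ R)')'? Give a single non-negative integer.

8

Q \ R = {9,10,12}
(Q \ R) ∪ Q = {5,9,10,12}
Q ∩ R = {5}
(Q ∩ R)' = {6,7,8,9,10,11,12,13,14,15}
((Q \ R) ∪ Q) ∩ (Q ∩ R)' = {9,10,12}
(((Q \ R) ∪ Q) ∩ (Q ∩ R)')' = {5,6,7,8,11,13,14,15}
|(((Q \ R) ∪ Q) ∩ (Q ∩ R)')'| = 8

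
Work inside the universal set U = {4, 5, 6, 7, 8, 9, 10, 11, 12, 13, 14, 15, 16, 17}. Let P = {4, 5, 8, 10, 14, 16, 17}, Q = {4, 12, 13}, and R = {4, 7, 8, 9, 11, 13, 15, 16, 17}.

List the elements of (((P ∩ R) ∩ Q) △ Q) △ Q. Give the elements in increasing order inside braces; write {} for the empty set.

{4}

P ∩ R = {4, 8, 16, 17}
(P ∩ R) ∩ Q = {4}
((P ∩ R) ∩ Q) △ Q = {12, 13}
(((P ∩ R) ∩ Q) △ Q) △ Q = {4}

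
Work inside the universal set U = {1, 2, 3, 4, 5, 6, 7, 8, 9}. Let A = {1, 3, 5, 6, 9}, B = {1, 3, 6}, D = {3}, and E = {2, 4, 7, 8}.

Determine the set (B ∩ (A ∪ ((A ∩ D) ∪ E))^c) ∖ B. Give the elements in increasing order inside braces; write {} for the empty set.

A ∩ D = {3}
(A ∩ D) ∪ E = {2, 3, 4, 7, 8}
A ∪ ((A ∩ D) ∪ E) = {1, 2, 3, 4, 5, 6, 7, 8, 9}
(A ∪ ((A ∩ D) ∪ E))^c = {}
B ∩ (A ∪ ((A ∩ D) ∪ E))^c = {}
(B ∩ (A ∪ ((A ∩ D) ∪ E))^c) ∖ B = {}

{}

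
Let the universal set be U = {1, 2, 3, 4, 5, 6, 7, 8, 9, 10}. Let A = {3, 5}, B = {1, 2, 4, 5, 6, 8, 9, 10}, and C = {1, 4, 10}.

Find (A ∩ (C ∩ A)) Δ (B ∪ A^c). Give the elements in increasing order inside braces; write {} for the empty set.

{1, 2, 4, 5, 6, 7, 8, 9, 10}

C ∩ A = {}
A ∩ (C ∩ A) = {}
A^c = {1, 2, 4, 6, 7, 8, 9, 10}
B ∪ A^c = {1, 2, 4, 5, 6, 7, 8, 9, 10}
(A ∩ (C ∩ A)) Δ (B ∪ A^c) = {1, 2, 4, 5, 6, 7, 8, 9, 10}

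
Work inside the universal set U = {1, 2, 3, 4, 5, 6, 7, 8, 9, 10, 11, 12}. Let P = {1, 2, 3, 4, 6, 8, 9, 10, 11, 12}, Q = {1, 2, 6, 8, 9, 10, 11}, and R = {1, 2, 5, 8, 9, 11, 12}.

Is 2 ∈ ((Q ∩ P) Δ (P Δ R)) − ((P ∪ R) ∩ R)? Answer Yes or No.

No

2 ∈ Q and 2 ∈ P, so 2 ∈ Q ∩ P
2 ∈ P and 2 ∈ R, so 2 ∉ P Δ R
2 ∈ (Q ∩ P) and 2 ∉ (P Δ R), so 2 ∈ (Q ∩ P) Δ (P Δ R)
2 ∈ P and 2 ∈ R, so 2 ∈ P ∪ R
2 ∈ (P ∪ R) and 2 ∈ R, so 2 ∈ (P ∪ R) ∩ R
2 ∈ ((Q ∩ P) Δ (P Δ R)) and 2 ∈ ((P ∪ R) ∩ R), so 2 ∉ ((Q ∩ P) Δ (P Δ R)) − ((P ∪ R) ∩ R)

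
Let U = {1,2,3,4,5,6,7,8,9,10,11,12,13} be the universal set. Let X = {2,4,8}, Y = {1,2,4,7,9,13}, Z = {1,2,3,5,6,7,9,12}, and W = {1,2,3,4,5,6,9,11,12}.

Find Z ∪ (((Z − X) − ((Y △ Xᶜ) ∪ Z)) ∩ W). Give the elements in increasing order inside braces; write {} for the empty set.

{1,2,3,5,6,7,9,12}

Z − X = {1,3,5,6,7,9,12}
Xᶜ = {1,3,5,6,7,9,10,11,12,13}
Y △ Xᶜ = {2,3,4,5,6,10,11,12}
(Y △ Xᶜ) ∪ Z = {1,2,3,4,5,6,7,9,10,11,12}
(Z − X) − ((Y △ Xᶜ) ∪ Z) = {}
((Z − X) − ((Y △ Xᶜ) ∪ Z)) ∩ W = {}
Z ∪ (((Z − X) − ((Y △ Xᶜ) ∪ Z)) ∩ W) = {1,2,3,5,6,7,9,12}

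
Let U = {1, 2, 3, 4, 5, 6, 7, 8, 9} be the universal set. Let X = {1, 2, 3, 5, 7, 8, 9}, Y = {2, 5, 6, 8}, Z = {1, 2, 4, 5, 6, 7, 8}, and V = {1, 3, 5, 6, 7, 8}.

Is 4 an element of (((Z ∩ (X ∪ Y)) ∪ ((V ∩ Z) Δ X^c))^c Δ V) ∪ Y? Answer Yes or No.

4 ∉ X and 4 ∉ Y, so 4 ∉ X ∪ Y
4 ∈ Z and 4 ∉ (X ∪ Y), so 4 ∉ Z ∩ (X ∪ Y)
4 ∉ V and 4 ∈ Z, so 4 ∉ V ∩ Z
4 ∉ X, so 4 ∈ X^c
4 ∉ (V ∩ Z) and 4 ∈ X^c, so 4 ∈ (V ∩ Z) Δ X^c
4 ∉ (Z ∩ (X ∪ Y)) and 4 ∈ ((V ∩ Z) Δ X^c), so 4 ∈ (Z ∩ (X ∪ Y)) ∪ ((V ∩ Z) Δ X^c)
4 ∉ ((Z ∩ (X ∪ Y)) ∪ ((V ∩ Z) Δ X^c))^c since 4 ∈ ((Z ∩ (X ∪ Y)) ∪ ((V ∩ Z) Δ X^c))
4 ∉ ((Z ∩ (X ∪ Y)) ∪ ((V ∩ Z) Δ X^c))^c and 4 ∉ V, so 4 ∉ ((Z ∩ (X ∪ Y)) ∪ ((V ∩ Z) Δ X^c))^c Δ V
4 ∉ (((Z ∩ (X ∪ Y)) ∪ ((V ∩ Z) Δ X^c))^c Δ V) and 4 ∉ Y, so 4 ∉ (((Z ∩ (X ∪ Y)) ∪ ((V ∩ Z) Δ X^c))^c Δ V) ∪ Y

No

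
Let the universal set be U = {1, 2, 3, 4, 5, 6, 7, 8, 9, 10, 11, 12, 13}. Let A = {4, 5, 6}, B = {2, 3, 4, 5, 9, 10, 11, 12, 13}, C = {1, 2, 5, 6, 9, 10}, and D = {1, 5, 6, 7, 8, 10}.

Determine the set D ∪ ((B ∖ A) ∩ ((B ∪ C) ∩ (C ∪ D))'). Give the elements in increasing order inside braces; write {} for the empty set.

{1, 3, 5, 6, 7, 8, 10, 11, 12, 13}

B ∖ A = {2, 3, 9, 10, 11, 12, 13}
B ∪ C = {1, 2, 3, 4, 5, 6, 9, 10, 11, 12, 13}
C ∪ D = {1, 2, 5, 6, 7, 8, 9, 10}
(B ∪ C) ∩ (C ∪ D) = {1, 2, 5, 6, 9, 10}
((B ∪ C) ∩ (C ∪ D))' = {3, 4, 7, 8, 11, 12, 13}
(B ∖ A) ∩ ((B ∪ C) ∩ (C ∪ D))' = {3, 11, 12, 13}
D ∪ ((B ∖ A) ∩ ((B ∪ C) ∩ (C ∪ D))') = {1, 3, 5, 6, 7, 8, 10, 11, 12, 13}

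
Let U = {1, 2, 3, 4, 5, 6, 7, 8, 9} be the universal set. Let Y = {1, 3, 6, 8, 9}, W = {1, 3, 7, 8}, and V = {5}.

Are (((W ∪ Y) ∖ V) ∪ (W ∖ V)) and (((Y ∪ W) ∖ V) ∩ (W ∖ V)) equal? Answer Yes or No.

No

W ∪ Y = {1, 3, 6, 7, 8, 9}
(W ∪ Y) ∖ V = {1, 3, 6, 7, 8, 9}
W ∖ V = {1, 3, 7, 8}
((W ∪ Y) ∖ V) ∪ (W ∖ V) = {1, 3, 6, 7, 8, 9}
Y ∪ W = {1, 3, 6, 7, 8, 9}
(Y ∪ W) ∖ V = {1, 3, 6, 7, 8, 9}
((Y ∪ W) ∖ V) ∩ (W ∖ V) = {1, 3, 7, 8}
6 ∈ ((W ∪ Y) ∖ V) ∪ (W ∖ V) but 6 ∉ ((Y ∪ W) ∖ V) ∩ (W ∖ V), so they differ.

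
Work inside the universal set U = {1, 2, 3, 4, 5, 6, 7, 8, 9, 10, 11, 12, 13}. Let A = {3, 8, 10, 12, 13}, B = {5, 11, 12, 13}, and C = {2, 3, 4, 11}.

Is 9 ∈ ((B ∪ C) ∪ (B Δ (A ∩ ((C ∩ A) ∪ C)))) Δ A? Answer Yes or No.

No

9 ∉ B and 9 ∉ C, so 9 ∉ B ∪ C
9 ∉ C and 9 ∉ A, so 9 ∉ C ∩ A
9 ∉ (C ∩ A) and 9 ∉ C, so 9 ∉ (C ∩ A) ∪ C
9 ∉ A and 9 ∉ ((C ∩ A) ∪ C), so 9 ∉ A ∩ ((C ∩ A) ∪ C)
9 ∉ B and 9 ∉ (A ∩ ((C ∩ A) ∪ C)), so 9 ∉ B Δ (A ∩ ((C ∩ A) ∪ C))
9 ∉ (B ∪ C) and 9 ∉ (B Δ (A ∩ ((C ∩ A) ∪ C))), so 9 ∉ (B ∪ C) ∪ (B Δ (A ∩ ((C ∩ A) ∪ C)))
9 ∉ ((B ∪ C) ∪ (B Δ (A ∩ ((C ∩ A) ∪ C)))) and 9 ∉ A, so 9 ∉ ((B ∪ C) ∪ (B Δ (A ∩ ((C ∩ A) ∪ C)))) Δ A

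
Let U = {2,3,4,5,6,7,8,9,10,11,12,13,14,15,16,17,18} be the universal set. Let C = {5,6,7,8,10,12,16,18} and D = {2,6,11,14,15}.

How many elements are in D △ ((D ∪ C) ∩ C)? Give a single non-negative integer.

D ∪ C = {2,5,6,7,8,10,11,12,14,15,16,18}
(D ∪ C) ∩ C = {5,6,7,8,10,12,16,18}
D △ ((D ∪ C) ∩ C) = {2,5,7,8,10,11,12,14,15,16,18}
|D △ ((D ∪ C) ∩ C)| = 11

11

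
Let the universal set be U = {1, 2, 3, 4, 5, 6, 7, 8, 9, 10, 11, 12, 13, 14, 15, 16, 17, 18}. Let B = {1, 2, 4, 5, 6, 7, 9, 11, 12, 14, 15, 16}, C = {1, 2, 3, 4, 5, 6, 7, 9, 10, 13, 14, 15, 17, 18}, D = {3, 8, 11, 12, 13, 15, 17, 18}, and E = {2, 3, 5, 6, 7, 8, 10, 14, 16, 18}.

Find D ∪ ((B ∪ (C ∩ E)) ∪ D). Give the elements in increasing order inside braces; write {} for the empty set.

C ∩ E = {2, 3, 5, 6, 7, 10, 14, 18}
B ∪ (C ∩ E) = {1, 2, 3, 4, 5, 6, 7, 9, 10, 11, 12, 14, 15, 16, 18}
(B ∪ (C ∩ E)) ∪ D = {1, 2, 3, 4, 5, 6, 7, 8, 9, 10, 11, 12, 13, 14, 15, 16, 17, 18}
D ∪ ((B ∪ (C ∩ E)) ∪ D) = {1, 2, 3, 4, 5, 6, 7, 8, 9, 10, 11, 12, 13, 14, 15, 16, 17, 18}

{1, 2, 3, 4, 5, 6, 7, 8, 9, 10, 11, 12, 13, 14, 15, 16, 17, 18}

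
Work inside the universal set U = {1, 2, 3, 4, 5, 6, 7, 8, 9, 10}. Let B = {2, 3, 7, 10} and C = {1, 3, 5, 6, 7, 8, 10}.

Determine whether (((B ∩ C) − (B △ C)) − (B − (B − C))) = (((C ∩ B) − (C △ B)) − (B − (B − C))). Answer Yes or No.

Yes

B ∩ C = {3, 7, 10}
B △ C = {1, 2, 5, 6, 8}
(B ∩ C) − (B △ C) = {3, 7, 10}
B − C = {2}
B − (B − C) = {3, 7, 10}
((B ∩ C) − (B △ C)) − (B − (B − C)) = {}
C ∩ B = {3, 7, 10}
C △ B = {1, 2, 5, 6, 8}
(C ∩ B) − (C △ B) = {3, 7, 10}
((C ∩ B) − (C △ B)) − (B − (B − C)) = {}
Both equal {}, so ((B ∩ C) − (B △ C)) − (B − (B − C)) = ((C ∩ B) − (C △ B)) − (B − (B − C)).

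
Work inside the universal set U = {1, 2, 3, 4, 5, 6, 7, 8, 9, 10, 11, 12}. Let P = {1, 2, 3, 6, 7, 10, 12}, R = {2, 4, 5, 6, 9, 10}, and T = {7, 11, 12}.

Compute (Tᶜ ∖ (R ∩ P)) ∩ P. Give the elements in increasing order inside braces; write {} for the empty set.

{1, 3}

Tᶜ = {1, 2, 3, 4, 5, 6, 8, 9, 10}
R ∩ P = {2, 6, 10}
Tᶜ ∖ (R ∩ P) = {1, 3, 4, 5, 8, 9}
(Tᶜ ∖ (R ∩ P)) ∩ P = {1, 3}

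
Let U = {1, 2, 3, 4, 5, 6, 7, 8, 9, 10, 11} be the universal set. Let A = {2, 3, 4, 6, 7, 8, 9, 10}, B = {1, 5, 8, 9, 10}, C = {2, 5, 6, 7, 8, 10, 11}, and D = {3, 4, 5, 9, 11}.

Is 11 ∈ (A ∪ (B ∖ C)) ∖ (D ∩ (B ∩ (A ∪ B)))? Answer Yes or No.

No

11 ∉ B and 11 ∈ C, so 11 ∉ B ∖ C
11 ∉ A and 11 ∉ (B ∖ C), so 11 ∉ A ∪ (B ∖ C)
11 ∉ A and 11 ∉ B, so 11 ∉ A ∪ B
11 ∉ B and 11 ∉ (A ∪ B), so 11 ∉ B ∩ (A ∪ B)
11 ∈ D and 11 ∉ (B ∩ (A ∪ B)), so 11 ∉ D ∩ (B ∩ (A ∪ B))
11 ∉ (A ∪ (B ∖ C)) and 11 ∉ (D ∩ (B ∩ (A ∪ B))), so 11 ∉ (A ∪ (B ∖ C)) ∖ (D ∩ (B ∩ (A ∪ B)))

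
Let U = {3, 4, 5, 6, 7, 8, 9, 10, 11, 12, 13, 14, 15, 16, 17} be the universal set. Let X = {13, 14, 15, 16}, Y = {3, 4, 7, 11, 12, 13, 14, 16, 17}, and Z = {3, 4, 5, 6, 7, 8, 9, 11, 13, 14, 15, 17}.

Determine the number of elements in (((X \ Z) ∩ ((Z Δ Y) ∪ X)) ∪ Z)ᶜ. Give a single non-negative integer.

X \ Z = {16}
Z Δ Y = {5, 6, 8, 9, 12, 15, 16}
(Z Δ Y) ∪ X = {5, 6, 8, 9, 12, 13, 14, 15, 16}
(X \ Z) ∩ ((Z Δ Y) ∪ X) = {16}
((X \ Z) ∩ ((Z Δ Y) ∪ X)) ∪ Z = {3, 4, 5, 6, 7, 8, 9, 11, 13, 14, 15, 16, 17}
(((X \ Z) ∩ ((Z Δ Y) ∪ X)) ∪ Z)ᶜ = {10, 12}
|(((X \ Z) ∩ ((Z Δ Y) ∪ X)) ∪ Z)ᶜ| = 2

2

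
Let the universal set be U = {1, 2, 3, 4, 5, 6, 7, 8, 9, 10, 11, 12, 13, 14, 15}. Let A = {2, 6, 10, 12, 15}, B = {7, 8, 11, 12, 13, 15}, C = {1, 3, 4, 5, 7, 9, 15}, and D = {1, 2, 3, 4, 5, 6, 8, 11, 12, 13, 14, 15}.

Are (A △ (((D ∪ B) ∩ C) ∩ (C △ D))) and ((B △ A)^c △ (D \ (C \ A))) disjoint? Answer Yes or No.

D ∪ B = {1, 2, 3, 4, 5, 6, 7, 8, 11, 12, 13, 14, 15}
(D ∪ B) ∩ C = {1, 3, 4, 5, 7, 15}
C △ D = {2, 6, 7, 8, 9, 11, 12, 13, 14}
((D ∪ B) ∩ C) ∩ (C △ D) = {7}
A △ (((D ∪ B) ∩ C) ∩ (C △ D)) = {2, 6, 7, 10, 12, 15}
B △ A = {2, 6, 7, 8, 10, 11, 13}
(B △ A)^c = {1, 3, 4, 5, 9, 12, 14, 15}
C \ A = {1, 3, 4, 5, 7, 9}
D \ (C \ A) = {2, 6, 8, 11, 12, 13, 14, 15}
(B △ A)^c △ (D \ (C \ A)) = {1, 2, 3, 4, 5, 6, 8, 9, 11, 13}
2 lies in both, so they are not disjoint.

No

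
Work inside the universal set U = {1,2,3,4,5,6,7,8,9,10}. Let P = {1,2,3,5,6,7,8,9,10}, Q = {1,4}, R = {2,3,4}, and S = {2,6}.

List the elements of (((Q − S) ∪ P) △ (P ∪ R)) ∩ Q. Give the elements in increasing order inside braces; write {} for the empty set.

{}

Q − S = {1,4}
(Q − S) ∪ P = {1,2,3,4,5,6,7,8,9,10}
P ∪ R = {1,2,3,4,5,6,7,8,9,10}
((Q − S) ∪ P) △ (P ∪ R) = {}
(((Q − S) ∪ P) △ (P ∪ R)) ∩ Q = {}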